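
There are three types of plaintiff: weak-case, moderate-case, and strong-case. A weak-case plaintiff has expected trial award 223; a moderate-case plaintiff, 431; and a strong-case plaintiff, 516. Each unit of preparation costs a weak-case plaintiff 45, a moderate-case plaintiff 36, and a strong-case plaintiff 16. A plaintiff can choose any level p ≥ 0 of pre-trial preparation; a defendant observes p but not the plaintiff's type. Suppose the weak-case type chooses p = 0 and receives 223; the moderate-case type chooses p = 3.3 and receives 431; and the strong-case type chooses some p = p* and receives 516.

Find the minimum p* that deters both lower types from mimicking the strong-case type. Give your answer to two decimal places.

6.51

Moderate-case type (on-path payoff 431 − 36×3.3 = 312.2) won't mimic when 312.2 ≥ 516 − 36·p*, i.e. p* ≥ 5.66.
Weak-case type (on-path payoff 223) won't mimic when 223 ≥ 516 − 45·p*, i.e. p* ≥ 6.51.
Both must hold, so p* = max(6.51, 5.66) = 6.51. The weak-case type's constraint binds.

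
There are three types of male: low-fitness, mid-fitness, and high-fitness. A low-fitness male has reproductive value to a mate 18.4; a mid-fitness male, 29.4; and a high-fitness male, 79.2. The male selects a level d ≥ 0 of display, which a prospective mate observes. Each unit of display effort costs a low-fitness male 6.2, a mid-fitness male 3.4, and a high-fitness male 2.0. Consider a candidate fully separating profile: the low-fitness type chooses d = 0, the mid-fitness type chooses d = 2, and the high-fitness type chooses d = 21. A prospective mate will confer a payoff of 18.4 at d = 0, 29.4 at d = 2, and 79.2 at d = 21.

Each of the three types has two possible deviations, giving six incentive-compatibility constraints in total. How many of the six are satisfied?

Mid-fitness (own payoff 29.4 − 3.4×2 = 22.6): to d=0 gives 18.4 → no gain ✓; to d=21 gives 79.2 − 3.4×21 = 7.8 → no gain ✓.
High-fitness (own payoff 79.2 − 2.0×21 = 37.2): to d=0 gives 18.4 → no gain ✓; to d=2 gives 29.4 − 2.0×2 = 25.4 → no gain ✓.
Low-fitness (own payoff 18.4): to d=2 gives 29.4 − 6.2×2 = 17 → no gain ✓; to d=21 gives 79.2 − 6.2×21 = -51 → no gain ✓.
6 of the 6 constraints hold; this profile is a separating equilibrium.

6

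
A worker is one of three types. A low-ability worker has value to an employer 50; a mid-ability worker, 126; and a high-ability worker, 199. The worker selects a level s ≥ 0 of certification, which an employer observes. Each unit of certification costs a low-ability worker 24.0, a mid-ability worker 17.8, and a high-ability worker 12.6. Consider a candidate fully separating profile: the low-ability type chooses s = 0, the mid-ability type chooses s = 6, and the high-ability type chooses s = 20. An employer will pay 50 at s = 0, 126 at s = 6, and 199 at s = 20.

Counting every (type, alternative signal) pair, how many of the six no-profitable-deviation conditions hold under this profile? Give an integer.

3

Mid-ability (own payoff 126 − 17.8×6 = 19.2): to s=0 gives 50 → profitable ✗; to s=20 gives 199 − 17.8×20 = -157 → no gain ✓.
Low-ability (own payoff 50): to s=6 gives 126 − 24.0×6 = -18 → no gain ✓; to s=20 gives 199 − 24.0×20 = -281 → no gain ✓.
High-ability (own payoff 199 − 12.6×20 = -53): to s=0 gives 50 → profitable ✗; to s=6 gives 126 − 12.6×6 = 50.4 → profitable ✗.
3 of the 6 constraints hold; not an equilibrium.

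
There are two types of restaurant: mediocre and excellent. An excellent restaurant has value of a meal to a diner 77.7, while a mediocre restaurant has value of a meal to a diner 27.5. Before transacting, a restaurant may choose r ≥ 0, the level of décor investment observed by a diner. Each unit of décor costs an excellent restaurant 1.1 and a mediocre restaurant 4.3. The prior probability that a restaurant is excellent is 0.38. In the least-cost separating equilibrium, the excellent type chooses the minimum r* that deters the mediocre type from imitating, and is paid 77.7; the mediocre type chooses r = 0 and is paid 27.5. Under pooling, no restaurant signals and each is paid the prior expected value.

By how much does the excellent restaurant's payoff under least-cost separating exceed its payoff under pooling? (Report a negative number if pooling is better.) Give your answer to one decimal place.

18.3

Least-cost separating signal: r* solves 27.5 = 77.7 − 4.3·r*, so r* = (77.7 − 27.5)/4.3 ≈ 11.6744.
Excellent type's separating payoff: 77.7 − 1.1 × r* = 77.7 − 1.1 × (77.7 − 27.5)/4.3 = 77.7 − 55.22/4.3 ≈ 64.858.
Pooling payoff: 0.38 × 77.7 + 0.62 × 27.5 = 46.576.
Difference: 64.858 − 46.576 = 18.282, i.e. 18.3 to one decimal place.
The excellent type prefers to separate.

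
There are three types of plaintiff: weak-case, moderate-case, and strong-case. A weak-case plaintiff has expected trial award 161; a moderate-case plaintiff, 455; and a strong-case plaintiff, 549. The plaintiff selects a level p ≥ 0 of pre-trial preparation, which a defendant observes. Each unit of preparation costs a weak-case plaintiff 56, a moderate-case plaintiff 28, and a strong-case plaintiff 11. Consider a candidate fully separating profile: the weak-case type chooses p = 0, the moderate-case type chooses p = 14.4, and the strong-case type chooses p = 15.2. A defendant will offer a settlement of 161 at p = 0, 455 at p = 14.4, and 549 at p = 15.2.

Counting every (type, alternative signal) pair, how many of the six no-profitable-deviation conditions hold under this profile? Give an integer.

4

Strong-case (own payoff 549 − 11×15.2 = 381.8): to p=0 gives 161 → no gain ✓; to p=14.4 gives 455 − 11×14.4 = 296.6 → no gain ✓.
Moderate-case (own payoff 455 − 28×14.4 = 51.8): to p=0 gives 161 → profitable ✗; to p=15.2 gives 549 − 28×15.2 = 123.4 → profitable ✗.
Weak-case (own payoff 161): to p=14.4 gives 455 − 56×14.4 = -351.4 → no gain ✓; to p=15.2 gives 549 − 56×15.2 = -302.2 → no gain ✓.
4 of the 6 constraints hold; not an equilibrium.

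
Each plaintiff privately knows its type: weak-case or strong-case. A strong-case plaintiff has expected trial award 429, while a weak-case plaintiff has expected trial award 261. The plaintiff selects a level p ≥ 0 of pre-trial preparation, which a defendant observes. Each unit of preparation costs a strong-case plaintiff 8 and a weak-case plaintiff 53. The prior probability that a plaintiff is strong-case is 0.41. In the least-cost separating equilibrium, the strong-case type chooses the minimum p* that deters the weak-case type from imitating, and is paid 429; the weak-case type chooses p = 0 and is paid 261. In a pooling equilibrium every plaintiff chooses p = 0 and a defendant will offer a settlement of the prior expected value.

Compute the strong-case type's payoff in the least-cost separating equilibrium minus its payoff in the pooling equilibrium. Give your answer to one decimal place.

73.8

Least-cost separating signal: p* solves 261 = 429 − 53·p*, so p* = (429 − 261)/53 ≈ 3.1698.
Strong-case type's separating payoff: 429 − 8 × p* = 429 − 8 × (429 − 261)/53 = 429 − 1344/53 ≈ 403.642.
Pooling payoff: 0.41 × 429 + 0.59 × 261 = 329.88.
Difference: 403.642 − 329.88 = 73.762, i.e. 73.8 to one decimal place.
The strong-case type prefers to separate.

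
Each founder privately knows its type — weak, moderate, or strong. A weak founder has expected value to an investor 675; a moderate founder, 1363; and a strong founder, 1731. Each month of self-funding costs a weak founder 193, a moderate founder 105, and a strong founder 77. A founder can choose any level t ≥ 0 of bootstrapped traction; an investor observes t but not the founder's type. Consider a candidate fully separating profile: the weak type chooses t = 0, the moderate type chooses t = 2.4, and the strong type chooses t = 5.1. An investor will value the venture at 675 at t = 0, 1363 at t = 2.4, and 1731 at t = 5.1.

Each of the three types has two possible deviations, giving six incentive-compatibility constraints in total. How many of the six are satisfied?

Weak (own payoff 675): to t=2.4 gives 1363 − 193×2.4 = 899.8 → profitable ✗; to t=5.1 gives 1731 − 193×5.1 = 746.7 → profitable ✗.
Moderate (own payoff 1363 − 105×2.4 = 1111): to t=0 gives 675 → no gain ✓; to t=5.1 gives 1731 − 105×5.1 = 1195.5 → profitable ✗.
Strong (own payoff 1731 − 77×5.1 = 1338.3): to t=0 gives 675 → no gain ✓; to t=2.4 gives 1363 − 77×2.4 = 1178.2 → no gain ✓.
3 of the 6 constraints hold; not an equilibrium.

3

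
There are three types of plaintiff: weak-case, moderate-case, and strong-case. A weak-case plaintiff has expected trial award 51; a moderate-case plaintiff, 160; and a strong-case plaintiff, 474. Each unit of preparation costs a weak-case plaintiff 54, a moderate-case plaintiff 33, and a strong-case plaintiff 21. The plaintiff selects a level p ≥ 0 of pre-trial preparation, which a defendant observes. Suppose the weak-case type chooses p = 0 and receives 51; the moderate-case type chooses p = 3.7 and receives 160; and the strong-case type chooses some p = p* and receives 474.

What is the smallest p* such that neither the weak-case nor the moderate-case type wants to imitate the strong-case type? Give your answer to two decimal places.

Moderate-case type (on-path payoff 160 − 33×3.7 = 37.9) won't mimic when 37.9 ≥ 474 − 33·p*, i.e. p* ≥ 13.22.
Weak-case type (on-path payoff 51) won't mimic when 51 ≥ 474 − 54·p*, i.e. p* ≥ 7.83.
Both must hold, so p* = max(7.83, 13.22) = 13.22. The moderate-case type's constraint binds.

13.22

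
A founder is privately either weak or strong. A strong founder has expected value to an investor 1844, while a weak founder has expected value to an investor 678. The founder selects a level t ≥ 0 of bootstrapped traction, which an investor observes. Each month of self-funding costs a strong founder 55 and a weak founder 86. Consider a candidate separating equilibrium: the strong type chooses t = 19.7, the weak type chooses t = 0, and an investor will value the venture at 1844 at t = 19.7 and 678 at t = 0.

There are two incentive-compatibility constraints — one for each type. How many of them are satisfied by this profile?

Strong type: signal → 1844 − 55 × 19.7 = 760.5; deviate to 0 → 678. IC holds (760.5 ≥ 678).
Weak type: stay at 0 → 678; mimic → 1844 − 86 × 19.7 = 149.8. IC holds (678 ≥ 149.8).
2 of 2 constraints hold, so this is a separating equilibrium.

2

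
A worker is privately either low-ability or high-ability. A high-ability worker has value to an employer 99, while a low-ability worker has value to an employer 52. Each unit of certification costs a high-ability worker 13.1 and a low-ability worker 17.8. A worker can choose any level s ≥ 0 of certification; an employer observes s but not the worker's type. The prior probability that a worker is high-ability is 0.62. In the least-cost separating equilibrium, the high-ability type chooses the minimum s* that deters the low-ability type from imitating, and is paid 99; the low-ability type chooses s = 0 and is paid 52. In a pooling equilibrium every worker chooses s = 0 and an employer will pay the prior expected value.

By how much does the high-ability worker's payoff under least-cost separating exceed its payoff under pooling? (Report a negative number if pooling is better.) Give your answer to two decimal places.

Least-cost separating signal: s* solves 52 = 99 − 17.8·s*, so s* = (99 − 52)/17.8 ≈ 2.6404.
High-ability type's separating payoff: 99 − 13.1 × s* = 99 − 13.1 × (99 − 52)/17.8 = 99 − 615.7/17.8 ≈ 64.4101.
Pooling payoff: 0.62 × 99 + 0.38 × 52 = 81.14.
Difference: 64.4101 − 81.14 = -16.7299, i.e. -16.73 to two decimal places.
The high-ability type would prefer the pooling outcome.

-16.73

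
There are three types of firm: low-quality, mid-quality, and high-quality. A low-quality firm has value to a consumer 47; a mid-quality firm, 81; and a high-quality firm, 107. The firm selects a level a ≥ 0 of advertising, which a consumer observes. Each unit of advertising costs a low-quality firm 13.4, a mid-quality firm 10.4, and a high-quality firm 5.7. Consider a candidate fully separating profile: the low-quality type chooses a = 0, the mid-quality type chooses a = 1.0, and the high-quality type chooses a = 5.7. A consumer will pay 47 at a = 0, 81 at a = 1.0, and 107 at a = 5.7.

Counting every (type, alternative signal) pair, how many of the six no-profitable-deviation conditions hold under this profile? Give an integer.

4

Low-quality (own payoff 47): to a=1.0 gives 81 − 13.4×1.0 = 67.6 → profitable ✗; to a=5.7 gives 107 − 13.4×5.7 = 30.62 → no gain ✓.
High-quality (own payoff 107 − 5.7×5.7 = 74.51): to a=0 gives 47 → no gain ✓; to a=1.0 gives 81 − 5.7×1.0 = 75.3 → profitable ✗.
Mid-quality (own payoff 81 − 10.4×1.0 = 70.6): to a=0 gives 47 → no gain ✓; to a=5.7 gives 107 − 10.4×5.7 = 47.72 → no gain ✓.
4 of the 6 constraints hold; not an equilibrium.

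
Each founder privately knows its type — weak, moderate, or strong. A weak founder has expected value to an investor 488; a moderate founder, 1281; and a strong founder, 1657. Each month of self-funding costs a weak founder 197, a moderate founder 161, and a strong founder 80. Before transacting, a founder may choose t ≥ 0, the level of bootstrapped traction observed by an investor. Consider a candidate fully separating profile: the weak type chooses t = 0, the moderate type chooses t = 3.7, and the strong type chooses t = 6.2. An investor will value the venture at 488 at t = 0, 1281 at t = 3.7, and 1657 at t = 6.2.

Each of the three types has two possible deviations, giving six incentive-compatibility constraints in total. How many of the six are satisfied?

5

Strong (own payoff 1657 − 80×6.2 = 1161): to t=0 gives 488 → no gain ✓; to t=3.7 gives 1281 − 80×3.7 = 985 → no gain ✓.
Moderate (own payoff 1281 − 161×3.7 = 685.3): to t=0 gives 488 → no gain ✓; to t=6.2 gives 1657 − 161×6.2 = 658.8 → no gain ✓.
Weak (own payoff 488): to t=3.7 gives 1281 − 197×3.7 = 552.1 → profitable ✗; to t=6.2 gives 1657 − 197×6.2 = 435.6 → no gain ✓.
5 of the 6 constraints hold; not an equilibrium.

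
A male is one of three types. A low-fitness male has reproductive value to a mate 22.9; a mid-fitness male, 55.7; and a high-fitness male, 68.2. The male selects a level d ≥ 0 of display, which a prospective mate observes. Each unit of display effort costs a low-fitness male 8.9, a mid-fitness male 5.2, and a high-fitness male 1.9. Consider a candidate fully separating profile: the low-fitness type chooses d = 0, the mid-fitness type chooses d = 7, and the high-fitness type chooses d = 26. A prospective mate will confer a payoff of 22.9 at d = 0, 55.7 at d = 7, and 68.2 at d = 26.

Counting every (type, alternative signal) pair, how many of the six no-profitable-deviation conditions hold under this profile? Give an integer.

Low-fitness (own payoff 22.9): to d=7 gives 55.7 − 8.9×7 = -6.6 → no gain ✓; to d=26 gives 68.2 − 8.9×26 = -163.2 → no gain ✓.
Mid-fitness (own payoff 55.7 − 5.2×7 = 19.3): to d=0 gives 22.9 → profitable ✗; to d=26 gives 68.2 − 5.2×26 = -67 → no gain ✓.
High-fitness (own payoff 68.2 − 1.9×26 = 18.8): to d=0 gives 22.9 → profitable ✗; to d=7 gives 55.7 − 1.9×7 = 42.4 → profitable ✗.
3 of the 6 constraints hold; not an equilibrium.

3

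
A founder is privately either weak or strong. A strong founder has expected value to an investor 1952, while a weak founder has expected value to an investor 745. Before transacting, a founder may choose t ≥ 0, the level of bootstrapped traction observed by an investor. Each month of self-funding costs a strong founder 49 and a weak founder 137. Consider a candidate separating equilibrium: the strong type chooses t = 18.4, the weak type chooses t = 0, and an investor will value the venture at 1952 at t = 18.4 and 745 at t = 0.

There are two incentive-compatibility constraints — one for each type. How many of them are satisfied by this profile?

Weak type: stay at 0 → 745; mimic → 1952 − 137 × 18.4 = -568.8. IC holds (745 ≥ -568.8).
Strong type: signal → 1952 − 49 × 18.4 = 1050.4; deviate to 0 → 745. IC holds (1050.4 ≥ 745).
2 of 2 constraints hold, so this is a separating equilibrium.

2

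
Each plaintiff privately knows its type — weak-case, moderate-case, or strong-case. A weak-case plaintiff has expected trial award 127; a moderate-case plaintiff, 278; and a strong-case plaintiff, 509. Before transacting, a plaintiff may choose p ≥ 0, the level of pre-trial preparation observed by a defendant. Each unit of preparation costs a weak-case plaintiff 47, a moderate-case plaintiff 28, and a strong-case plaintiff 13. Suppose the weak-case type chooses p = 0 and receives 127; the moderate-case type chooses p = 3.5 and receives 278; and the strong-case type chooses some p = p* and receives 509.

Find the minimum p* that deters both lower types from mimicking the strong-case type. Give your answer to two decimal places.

Moderate-case type (on-path payoff 278 − 28×3.5 = 180) won't mimic when 180 ≥ 509 − 28·p*, i.e. p* ≥ 11.75.
Weak-case type (on-path payoff 127) won't mimic when 127 ≥ 509 − 47·p*, i.e. p* ≥ 8.13.
Both must hold, so p* = max(8.13, 11.75) = 11.75. The moderate-case type's constraint binds.

11.75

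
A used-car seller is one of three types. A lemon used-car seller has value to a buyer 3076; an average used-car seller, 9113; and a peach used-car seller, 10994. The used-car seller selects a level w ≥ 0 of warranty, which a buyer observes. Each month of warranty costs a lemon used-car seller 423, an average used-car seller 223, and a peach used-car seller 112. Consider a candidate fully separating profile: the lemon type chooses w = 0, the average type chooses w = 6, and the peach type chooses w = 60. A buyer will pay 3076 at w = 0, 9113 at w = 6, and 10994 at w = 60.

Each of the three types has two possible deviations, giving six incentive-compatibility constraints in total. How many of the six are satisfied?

Peach (own payoff 10994 − 112×60 = 4274): to w=0 gives 3076 → no gain ✓; to w=6 gives 9113 − 112×6 = 8441 → profitable ✗.
Lemon (own payoff 3076): to w=6 gives 9113 − 423×6 = 6575 → profitable ✗; to w=60 gives 10994 − 423×60 = -14386 → no gain ✓.
Average (own payoff 9113 − 223×6 = 7775): to w=0 gives 3076 → no gain ✓; to w=60 gives 10994 − 223×60 = -2386 → no gain ✓.
4 of the 6 constraints hold; not an equilibrium.

4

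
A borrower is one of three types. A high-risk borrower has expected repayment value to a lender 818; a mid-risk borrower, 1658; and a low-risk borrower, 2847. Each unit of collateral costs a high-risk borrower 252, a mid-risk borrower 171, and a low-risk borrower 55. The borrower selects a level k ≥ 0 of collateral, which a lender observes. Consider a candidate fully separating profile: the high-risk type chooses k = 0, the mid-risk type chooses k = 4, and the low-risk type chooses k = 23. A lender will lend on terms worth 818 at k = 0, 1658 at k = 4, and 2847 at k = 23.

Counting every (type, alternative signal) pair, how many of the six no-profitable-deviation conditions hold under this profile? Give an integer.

6

Low-risk (own payoff 2847 − 55×23 = 1582): to k=0 gives 818 → no gain ✓; to k=4 gives 1658 − 55×4 = 1438 → no gain ✓.
High-risk (own payoff 818): to k=4 gives 1658 − 252×4 = 650 → no gain ✓; to k=23 gives 2847 − 252×23 = -2949 → no gain ✓.
Mid-risk (own payoff 1658 − 171×4 = 974): to k=0 gives 818 → no gain ✓; to k=23 gives 2847 − 171×23 = -1086 → no gain ✓.
6 of the 6 constraints hold; this profile is a separating equilibrium.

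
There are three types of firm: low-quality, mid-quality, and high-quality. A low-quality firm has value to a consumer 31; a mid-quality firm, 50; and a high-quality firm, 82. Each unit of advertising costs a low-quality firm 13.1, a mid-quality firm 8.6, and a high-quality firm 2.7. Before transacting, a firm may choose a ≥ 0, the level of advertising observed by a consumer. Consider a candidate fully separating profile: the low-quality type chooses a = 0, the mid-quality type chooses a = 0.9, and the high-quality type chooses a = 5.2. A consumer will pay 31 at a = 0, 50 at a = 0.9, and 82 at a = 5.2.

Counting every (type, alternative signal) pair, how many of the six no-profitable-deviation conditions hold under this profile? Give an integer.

5

High-quality (own payoff 82 − 2.7×5.2 = 67.96): to a=0 gives 31 → no gain ✓; to a=0.9 gives 50 − 2.7×0.9 = 47.57 → no gain ✓.
Low-quality (own payoff 31): to a=0.9 gives 50 − 13.1×0.9 = 38.21 → profitable ✗; to a=5.2 gives 82 − 13.1×5.2 = 13.88 → no gain ✓.
Mid-quality (own payoff 50 − 8.6×0.9 = 42.26): to a=0 gives 31 → no gain ✓; to a=5.2 gives 82 − 8.6×5.2 = 37.28 → no gain ✓.
5 of the 6 constraints hold; not an equilibrium.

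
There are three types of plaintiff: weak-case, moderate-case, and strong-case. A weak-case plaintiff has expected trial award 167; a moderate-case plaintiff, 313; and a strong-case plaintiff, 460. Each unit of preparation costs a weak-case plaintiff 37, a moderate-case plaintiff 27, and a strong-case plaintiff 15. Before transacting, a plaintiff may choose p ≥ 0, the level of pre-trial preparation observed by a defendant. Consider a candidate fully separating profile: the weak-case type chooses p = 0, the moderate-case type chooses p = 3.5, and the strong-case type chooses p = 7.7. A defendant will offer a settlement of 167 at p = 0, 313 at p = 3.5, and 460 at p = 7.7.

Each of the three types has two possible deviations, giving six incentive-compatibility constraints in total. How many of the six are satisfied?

3

Strong-case (own payoff 460 − 15×7.7 = 344.5): to p=0 gives 167 → no gain ✓; to p=3.5 gives 313 − 15×3.5 = 260.5 → no gain ✓.
Moderate-case (own payoff 313 − 27×3.5 = 218.5): to p=0 gives 167 → no gain ✓; to p=7.7 gives 460 − 27×7.7 = 252.1 → profitable ✗.
Weak-case (own payoff 167): to p=3.5 gives 313 − 37×3.5 = 183.5 → profitable ✗; to p=7.7 gives 460 − 37×7.7 = 175.1 → profitable ✗.
3 of the 6 constraints hold; not an equilibrium.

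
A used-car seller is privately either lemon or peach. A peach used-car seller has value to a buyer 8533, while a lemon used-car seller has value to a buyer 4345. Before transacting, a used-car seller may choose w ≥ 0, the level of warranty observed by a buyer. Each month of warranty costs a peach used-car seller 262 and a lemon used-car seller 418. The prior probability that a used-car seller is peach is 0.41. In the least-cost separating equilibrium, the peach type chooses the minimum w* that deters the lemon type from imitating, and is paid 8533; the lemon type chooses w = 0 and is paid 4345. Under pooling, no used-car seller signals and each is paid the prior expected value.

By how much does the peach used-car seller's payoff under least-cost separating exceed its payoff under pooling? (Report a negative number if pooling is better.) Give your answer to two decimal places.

-154.09

Least-cost separating signal: w* solves 4345 = 8533 − 418·w*, so w* = (8533 − 4345)/418 ≈ 10.0191.
Peach type's separating payoff: 8533 − 262 × w* = 8533 − 262 × (8533 − 4345)/418 = 8533 − 1097256/418 ≈ 5907.9856.
Pooling payoff: 0.41 × 8533 + 0.59 × 4345 = 6062.08.
Difference: 5907.9856 − 6062.08 = -154.0944, i.e. -154.09 to two decimal places.
The peach type would prefer the pooling outcome.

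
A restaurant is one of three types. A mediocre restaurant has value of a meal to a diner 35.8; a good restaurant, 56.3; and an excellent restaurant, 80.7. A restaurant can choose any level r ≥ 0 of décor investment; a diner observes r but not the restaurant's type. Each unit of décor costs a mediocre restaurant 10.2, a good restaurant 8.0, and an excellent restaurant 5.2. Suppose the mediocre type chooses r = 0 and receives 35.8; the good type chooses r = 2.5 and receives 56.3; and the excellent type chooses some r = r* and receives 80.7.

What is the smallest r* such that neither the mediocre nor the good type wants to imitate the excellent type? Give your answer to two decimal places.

Mediocre type (on-path payoff 35.8) won't mimic when 35.8 ≥ 80.7 − 10.2·r*, i.e. r* ≥ 4.40.
Good type (on-path payoff 56.3 − 8.0×2.5 = 36.3) won't mimic when 36.3 ≥ 80.7 − 8.0·r*, i.e. r* ≥ 5.55.
Both must hold, so r* = max(4.40, 5.55) = 5.55. The good type's constraint binds.

5.55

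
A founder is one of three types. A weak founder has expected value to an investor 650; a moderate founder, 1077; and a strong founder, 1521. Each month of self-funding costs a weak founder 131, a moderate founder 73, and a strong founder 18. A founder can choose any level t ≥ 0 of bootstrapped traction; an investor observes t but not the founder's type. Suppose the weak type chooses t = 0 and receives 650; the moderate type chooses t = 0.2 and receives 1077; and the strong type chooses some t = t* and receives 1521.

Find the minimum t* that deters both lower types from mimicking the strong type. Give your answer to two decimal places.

Moderate type (on-path payoff 1077 − 73×0.2 = 1062.4) won't mimic when 1062.4 ≥ 1521 − 73·t*, i.e. t* ≥ 6.28.
Weak type (on-path payoff 650) won't mimic when 650 ≥ 1521 − 131·t*, i.e. t* ≥ 6.65.
Both must hold, so t* = max(6.65, 6.28) = 6.65. The weak type's constraint binds.

6.65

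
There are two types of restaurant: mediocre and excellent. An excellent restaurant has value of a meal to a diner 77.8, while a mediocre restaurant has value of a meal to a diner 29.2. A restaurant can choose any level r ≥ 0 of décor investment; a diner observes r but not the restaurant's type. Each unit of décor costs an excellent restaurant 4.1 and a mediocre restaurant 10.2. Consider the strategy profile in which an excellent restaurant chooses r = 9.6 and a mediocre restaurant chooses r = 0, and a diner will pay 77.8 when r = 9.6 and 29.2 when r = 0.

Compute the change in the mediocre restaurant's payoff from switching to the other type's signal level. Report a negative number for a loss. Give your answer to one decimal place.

-49.3

Playing r = 0 the mediocre restaurant receives 29.2.
Deviating to r = 9.6 brings payment 77.8 at cost 10.2 × 9.6 = 97.92, netting -20.12.
Gain from deviating: -20.12 − 29.2 = -49.32, i.e. -49.3 to one decimal place.
The gain is negative, so the mediocre type's incentive-compatibility constraint is satisfied.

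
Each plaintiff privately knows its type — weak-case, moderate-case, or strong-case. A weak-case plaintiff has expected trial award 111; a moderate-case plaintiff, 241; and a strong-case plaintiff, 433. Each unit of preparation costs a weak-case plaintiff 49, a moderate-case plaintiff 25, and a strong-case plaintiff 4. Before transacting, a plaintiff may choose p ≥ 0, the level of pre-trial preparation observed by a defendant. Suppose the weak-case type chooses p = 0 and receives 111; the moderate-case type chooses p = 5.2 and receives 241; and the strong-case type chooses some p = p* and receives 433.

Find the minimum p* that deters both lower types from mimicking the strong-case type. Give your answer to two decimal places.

Moderate-case type (on-path payoff 241 − 25×5.2 = 111) won't mimic when 111 ≥ 433 − 25·p*, i.e. p* ≥ 12.88.
Weak-case type (on-path payoff 111) won't mimic when 111 ≥ 433 − 49·p*, i.e. p* ≥ 6.57.
Both must hold, so p* = max(6.57, 12.88) = 12.88. The moderate-case type's constraint binds.

12.88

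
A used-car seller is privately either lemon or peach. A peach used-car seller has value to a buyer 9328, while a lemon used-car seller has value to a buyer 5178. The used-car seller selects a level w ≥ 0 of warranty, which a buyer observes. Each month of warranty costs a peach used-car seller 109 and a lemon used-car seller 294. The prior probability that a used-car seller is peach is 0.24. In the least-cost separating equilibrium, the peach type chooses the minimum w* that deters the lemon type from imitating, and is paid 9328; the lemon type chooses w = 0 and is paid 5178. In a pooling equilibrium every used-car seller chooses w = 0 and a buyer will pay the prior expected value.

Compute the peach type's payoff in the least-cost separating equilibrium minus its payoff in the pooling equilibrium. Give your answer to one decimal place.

Least-cost separating signal: w* solves 5178 = 9328 − 294·w*, so w* = (9328 − 5178)/294 ≈ 14.1156.
Peach type's separating payoff: 9328 − 109 × w* = 9328 − 109 × (9328 − 5178)/294 = 9328 − 452350/294 ≈ 7789.395.
Pooling payoff: 0.24 × 9328 + 0.76 × 5178 = 6174.
Difference: 7789.395 − 6174 = 1615.395, i.e. 1615.4 to one decimal place.
The peach type prefers to separate.

1615.4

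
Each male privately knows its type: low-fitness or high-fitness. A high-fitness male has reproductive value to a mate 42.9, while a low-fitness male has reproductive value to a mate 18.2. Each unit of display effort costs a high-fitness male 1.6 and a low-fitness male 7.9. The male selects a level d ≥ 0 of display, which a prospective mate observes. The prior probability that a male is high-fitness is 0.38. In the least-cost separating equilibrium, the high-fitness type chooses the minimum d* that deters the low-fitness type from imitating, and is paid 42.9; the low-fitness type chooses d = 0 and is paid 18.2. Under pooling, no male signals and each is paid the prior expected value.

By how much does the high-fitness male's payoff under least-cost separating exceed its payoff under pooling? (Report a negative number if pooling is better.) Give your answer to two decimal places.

Least-cost separating signal: d* solves 18.2 = 42.9 − 7.9·d*, so d* = (42.9 − 18.2)/7.9 ≈ 3.1266.
High-fitness type's separating payoff: 42.9 − 1.6 × d* = 42.9 − 1.6 × (42.9 − 18.2)/7.9 = 42.9 − 39.52/7.9 ≈ 37.8975.
Pooling payoff: 0.38 × 42.9 + 0.62 × 18.2 = 27.586.
Difference: 37.8975 − 27.586 = 10.3115, i.e. 10.31 to two decimal places.
The high-fitness type prefers to separate.

10.31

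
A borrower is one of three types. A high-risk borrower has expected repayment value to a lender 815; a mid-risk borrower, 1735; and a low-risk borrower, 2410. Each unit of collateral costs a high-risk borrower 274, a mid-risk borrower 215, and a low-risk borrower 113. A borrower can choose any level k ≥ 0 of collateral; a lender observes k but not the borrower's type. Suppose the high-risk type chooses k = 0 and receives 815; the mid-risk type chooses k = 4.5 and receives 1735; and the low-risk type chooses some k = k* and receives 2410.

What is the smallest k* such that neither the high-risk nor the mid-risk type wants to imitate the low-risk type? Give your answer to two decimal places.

High-risk type (on-path payoff 815) won't mimic when 815 ≥ 2410 − 274·k*, i.e. k* ≥ 5.82.
Mid-risk type (on-path payoff 1735 − 215×4.5 = 767.5) won't mimic when 767.5 ≥ 2410 − 215·k*, i.e. k* ≥ 7.64.
Both must hold, so k* = max(5.82, 7.64) = 7.64. The mid-risk type's constraint binds.

7.64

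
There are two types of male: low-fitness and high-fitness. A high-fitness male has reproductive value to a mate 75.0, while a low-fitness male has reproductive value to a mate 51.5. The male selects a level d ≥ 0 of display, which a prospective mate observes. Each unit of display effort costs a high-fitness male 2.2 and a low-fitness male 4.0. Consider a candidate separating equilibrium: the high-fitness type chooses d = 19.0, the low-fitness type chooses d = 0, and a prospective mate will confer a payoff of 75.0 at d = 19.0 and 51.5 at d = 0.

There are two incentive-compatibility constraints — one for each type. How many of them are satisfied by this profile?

1

Low-fitness type: stay at 0 → 51.5; mimic → 75.0 − 4.0 × 19.0 = -1. IC holds (51.5 ≥ -1).
High-fitness type: signal → 75.0 − 2.2 × 19.0 = 33.2; deviate to 0 → 51.5. IC fails (33.2 < 51.5).
1 of 2 constraints hold, so this profile is not an equilibrium.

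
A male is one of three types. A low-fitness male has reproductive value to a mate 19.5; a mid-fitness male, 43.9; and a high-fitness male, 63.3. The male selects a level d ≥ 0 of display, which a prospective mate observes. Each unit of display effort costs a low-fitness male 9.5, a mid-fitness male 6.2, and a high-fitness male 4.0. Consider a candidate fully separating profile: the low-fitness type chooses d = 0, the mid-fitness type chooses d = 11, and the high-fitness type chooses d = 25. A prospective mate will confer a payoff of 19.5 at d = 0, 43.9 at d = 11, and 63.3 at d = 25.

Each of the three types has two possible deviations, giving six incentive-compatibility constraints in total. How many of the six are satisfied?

Mid-fitness (own payoff 43.9 − 6.2×11 = -24.3): to d=0 gives 19.5 → profitable ✗; to d=25 gives 63.3 − 6.2×25 = -91.7 → no gain ✓.
Low-fitness (own payoff 19.5): to d=11 gives 43.9 − 9.5×11 = -60.6 → no gain ✓; to d=25 gives 63.3 − 9.5×25 = -174.2 → no gain ✓.
High-fitness (own payoff 63.3 − 4.0×25 = -36.7): to d=0 gives 19.5 → profitable ✗; to d=11 gives 43.9 − 4.0×11 = -0.1 → profitable ✗.
3 of the 6 constraints hold; not an equilibrium.

3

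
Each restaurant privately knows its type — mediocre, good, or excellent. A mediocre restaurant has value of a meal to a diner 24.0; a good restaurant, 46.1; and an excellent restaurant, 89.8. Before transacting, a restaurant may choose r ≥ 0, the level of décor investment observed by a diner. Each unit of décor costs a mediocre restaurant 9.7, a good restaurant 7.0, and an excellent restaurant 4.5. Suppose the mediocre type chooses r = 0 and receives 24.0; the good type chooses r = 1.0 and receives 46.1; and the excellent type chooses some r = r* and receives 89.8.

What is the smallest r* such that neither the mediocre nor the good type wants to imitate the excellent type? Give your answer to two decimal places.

7.24

Good type (on-path payoff 46.1 − 7.0×1.0 = 39.1) won't mimic when 39.1 ≥ 89.8 − 7.0·r*, i.e. r* ≥ 7.24.
Mediocre type (on-path payoff 24.0) won't mimic when 24.0 ≥ 89.8 − 9.7·r*, i.e. r* ≥ 6.78.
Both must hold, so r* = max(6.78, 7.24) = 7.24. The good type's constraint binds.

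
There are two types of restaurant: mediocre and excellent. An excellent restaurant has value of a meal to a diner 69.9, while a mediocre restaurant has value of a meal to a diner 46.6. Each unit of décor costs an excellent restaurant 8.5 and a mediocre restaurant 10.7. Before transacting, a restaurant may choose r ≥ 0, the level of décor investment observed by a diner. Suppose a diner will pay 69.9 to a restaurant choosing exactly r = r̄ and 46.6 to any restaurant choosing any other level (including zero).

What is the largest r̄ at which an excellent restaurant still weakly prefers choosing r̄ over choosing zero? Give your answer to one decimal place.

2.7

Choosing r̄ yields the excellent type 69.9 − 8.5·r̄; choosing zero yields 46.6.
The excellent type is indifferent at 69.9 − 8.5·r̄ = 46.6, i.e. r̄ = (69.9 − 46.6) / 8.5 ≈ 2.7.
For any r̄ above 2.7 the excellent type would rather pool at zero, so separation collapses.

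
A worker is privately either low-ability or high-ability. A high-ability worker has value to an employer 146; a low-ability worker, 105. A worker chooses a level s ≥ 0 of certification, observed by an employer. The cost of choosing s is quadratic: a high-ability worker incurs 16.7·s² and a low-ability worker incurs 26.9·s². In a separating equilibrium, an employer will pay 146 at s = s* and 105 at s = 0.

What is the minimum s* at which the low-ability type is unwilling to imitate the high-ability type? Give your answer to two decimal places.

The low-ability type at s = 0 receives 105; imitating at s* yields 146 − 26.9·s*².
Indifference: 105 = 146 − 26.9·s*², so s*² = (146 − 105) / 26.9 ≈ 1.5242.
s* = √1.5242 ≈ 1.23.

1.23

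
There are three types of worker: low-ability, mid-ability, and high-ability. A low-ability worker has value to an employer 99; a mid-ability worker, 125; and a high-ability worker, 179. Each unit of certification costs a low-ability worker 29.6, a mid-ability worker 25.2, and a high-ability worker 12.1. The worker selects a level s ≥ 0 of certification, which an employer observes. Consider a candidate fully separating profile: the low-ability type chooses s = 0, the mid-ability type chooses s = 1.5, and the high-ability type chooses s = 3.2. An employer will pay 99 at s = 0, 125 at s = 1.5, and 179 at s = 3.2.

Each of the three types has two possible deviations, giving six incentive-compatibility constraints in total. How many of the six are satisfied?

High-ability (own payoff 179 − 12.1×3.2 = 140.28): to s=0 gives 99 → no gain ✓; to s=1.5 gives 125 − 12.1×1.5 = 106.85 → no gain ✓.
Low-ability (own payoff 99): to s=1.5 gives 125 − 29.6×1.5 = 80.6 → no gain ✓; to s=3.2 gives 179 − 29.6×3.2 = 84.28 → no gain ✓.
Mid-ability (own payoff 125 − 25.2×1.5 = 87.2): to s=0 gives 99 → profitable ✗; to s=3.2 gives 179 − 25.2×3.2 = 98.36 → profitable ✗.
4 of the 6 constraints hold; not an equilibrium.

4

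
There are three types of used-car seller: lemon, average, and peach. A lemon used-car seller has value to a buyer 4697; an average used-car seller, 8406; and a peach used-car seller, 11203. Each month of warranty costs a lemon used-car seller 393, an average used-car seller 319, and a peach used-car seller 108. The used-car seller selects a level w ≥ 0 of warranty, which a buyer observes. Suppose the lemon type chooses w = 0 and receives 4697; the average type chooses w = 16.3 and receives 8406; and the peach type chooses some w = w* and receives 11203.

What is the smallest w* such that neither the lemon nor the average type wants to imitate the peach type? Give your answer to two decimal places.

25.07

Average type (on-path payoff 8406 − 319×16.3 = 3206.3) won't mimic when 3206.3 ≥ 11203 − 319·w*, i.e. w* ≥ 25.07.
Lemon type (on-path payoff 4697) won't mimic when 4697 ≥ 11203 − 393·w*, i.e. w* ≥ 16.55.
Both must hold, so w* = max(16.55, 25.07) = 25.07. The average type's constraint binds.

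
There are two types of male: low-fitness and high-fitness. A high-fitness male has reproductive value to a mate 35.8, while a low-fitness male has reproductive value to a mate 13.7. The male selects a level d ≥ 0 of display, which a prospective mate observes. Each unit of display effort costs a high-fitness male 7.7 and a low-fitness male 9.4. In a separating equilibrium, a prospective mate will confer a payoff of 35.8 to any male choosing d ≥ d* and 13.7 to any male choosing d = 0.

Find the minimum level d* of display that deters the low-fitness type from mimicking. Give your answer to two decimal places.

2.35

A low-fitness male choosing d = 0 receives 13.7.
Imitating at d* instead would pay 35.8 at cost 9.4·d*, netting 35.8 − 9.4·d*.
Indifference: 13.7 = 35.8 − 9.4·d*, so d* = (35.8 − 13.7) / 9.4 ≈ 2.35.
This is the low-fitness type's binding incentive-compatibility constraint; any d ≥ 2.35 sustains separation on that side.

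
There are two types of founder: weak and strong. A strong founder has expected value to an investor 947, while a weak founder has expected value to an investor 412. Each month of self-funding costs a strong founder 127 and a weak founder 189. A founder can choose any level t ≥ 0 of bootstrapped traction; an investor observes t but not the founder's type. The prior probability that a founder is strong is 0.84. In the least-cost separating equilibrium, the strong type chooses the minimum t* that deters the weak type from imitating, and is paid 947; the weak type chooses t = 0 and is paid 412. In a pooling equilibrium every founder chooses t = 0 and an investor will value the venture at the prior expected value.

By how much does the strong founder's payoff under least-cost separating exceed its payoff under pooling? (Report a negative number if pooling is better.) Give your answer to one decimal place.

-273.9

Least-cost separating signal: t* solves 412 = 947 − 189·t*, so t* = (947 − 412)/189 ≈ 2.8307.
Strong type's separating payoff: 947 − 127 × t* = 947 − 127 × (947 − 412)/189 = 947 − 67945/189 ≈ 587.503.
Pooling payoff: 0.84 × 947 + 0.16 × 412 = 861.4.
Difference: 587.503 − 861.4 = -273.897, i.e. -273.9 to one decimal place.
The strong type would prefer the pooling outcome.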